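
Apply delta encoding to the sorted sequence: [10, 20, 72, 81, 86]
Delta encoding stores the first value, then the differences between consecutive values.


First value: 10
Deltas:
  20 - 10 = 10
  72 - 20 = 52
  81 - 72 = 9
  86 - 81 = 5


Delta encoded: [10, 10, 52, 9, 5]


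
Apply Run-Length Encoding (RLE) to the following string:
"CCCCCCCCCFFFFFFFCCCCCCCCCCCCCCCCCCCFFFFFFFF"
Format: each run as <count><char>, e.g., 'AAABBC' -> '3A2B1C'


Scanning runs left to right:
  i=0: run of 'C' x 9 -> '9C'
  i=9: run of 'F' x 7 -> '7F'
  i=16: run of 'C' x 19 -> '19C'
  i=35: run of 'F' x 8 -> '8F'

RLE = 9C7F19C8F


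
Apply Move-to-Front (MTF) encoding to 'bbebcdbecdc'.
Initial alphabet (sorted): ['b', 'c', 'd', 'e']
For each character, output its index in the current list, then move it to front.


MTF encoding:
'b': index 0 in ['b', 'c', 'd', 'e'] -> ['b', 'c', 'd', 'e']
'b': index 0 in ['b', 'c', 'd', 'e'] -> ['b', 'c', 'd', 'e']
'e': index 3 in ['b', 'c', 'd', 'e'] -> ['e', 'b', 'c', 'd']
'b': index 1 in ['e', 'b', 'c', 'd'] -> ['b', 'e', 'c', 'd']
'c': index 2 in ['b', 'e', 'c', 'd'] -> ['c', 'b', 'e', 'd']
'd': index 3 in ['c', 'b', 'e', 'd'] -> ['d', 'c', 'b', 'e']
'b': index 2 in ['d', 'c', 'b', 'e'] -> ['b', 'd', 'c', 'e']
'e': index 3 in ['b', 'd', 'c', 'e'] -> ['e', 'b', 'd', 'c']
'c': index 3 in ['e', 'b', 'd', 'c'] -> ['c', 'e', 'b', 'd']
'd': index 3 in ['c', 'e', 'b', 'd'] -> ['d', 'c', 'e', 'b']
'c': index 1 in ['d', 'c', 'e', 'b'] -> ['c', 'd', 'e', 'b']


Output: [0, 0, 3, 1, 2, 3, 2, 3, 3, 3, 1]


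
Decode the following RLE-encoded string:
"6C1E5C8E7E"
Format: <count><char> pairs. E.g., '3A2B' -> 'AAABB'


Expanding each <count><char> pair:
  6C -> 'CCCCCC'
  1E -> 'E'
  5C -> 'CCCCC'
  8E -> 'EEEEEEEE'
  7E -> 'EEEEEEE'

Decoded = CCCCCCECCCCCEEEEEEEEEEEEEEE


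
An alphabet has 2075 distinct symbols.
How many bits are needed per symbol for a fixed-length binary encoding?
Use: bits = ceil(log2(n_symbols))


log2(2075) = 11.0189
Bracket: 2^11 = 2048 < 2075 <= 2^12 = 4096
So ceil(log2(2075)) = 12

bits = ceil(log2(2075)) = ceil(11.0189) = 12 bits


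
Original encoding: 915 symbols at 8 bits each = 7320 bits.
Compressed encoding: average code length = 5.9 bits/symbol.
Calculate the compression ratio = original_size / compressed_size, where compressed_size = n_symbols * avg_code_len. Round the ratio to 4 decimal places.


original_size = n_symbols * orig_bits = 915 * 8 = 7320 bits
compressed_size = n_symbols * avg_code_len = 915 * 5.9 = 5398.5 bits
ratio = original_size / compressed_size = 7320 / 5398.5 = 1.3559

Compression ratio = 1.3559


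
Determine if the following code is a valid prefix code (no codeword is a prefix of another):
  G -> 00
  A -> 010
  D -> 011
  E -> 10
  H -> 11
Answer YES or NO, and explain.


Checking each pair (does one codeword prefix another?):
  G='00' vs A='010': no prefix
  G='00' vs D='011': no prefix
  G='00' vs E='10': no prefix
  G='00' vs H='11': no prefix
  A='010' vs G='00': no prefix
  A='010' vs D='011': no prefix
  A='010' vs E='10': no prefix
  A='010' vs H='11': no prefix
  D='011' vs G='00': no prefix
  D='011' vs A='010': no prefix
  D='011' vs E='10': no prefix
  D='011' vs H='11': no prefix
  E='10' vs G='00': no prefix
  E='10' vs A='010': no prefix
  E='10' vs D='011': no prefix
  E='10' vs H='11': no prefix
  H='11' vs G='00': no prefix
  H='11' vs A='010': no prefix
  H='11' vs D='011': no prefix
  H='11' vs E='10': no prefix
No violation found over all pairs.

YES -- this is a valid prefix code. No codeword is a prefix of any other codeword.


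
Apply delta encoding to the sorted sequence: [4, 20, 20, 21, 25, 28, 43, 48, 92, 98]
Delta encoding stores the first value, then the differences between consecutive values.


First value: 4
Deltas:
  20 - 4 = 16
  20 - 20 = 0
  21 - 20 = 1
  25 - 21 = 4
  28 - 25 = 3
  43 - 28 = 15
  48 - 43 = 5
  92 - 48 = 44
  98 - 92 = 6


Delta encoded: [4, 16, 0, 1, 4, 3, 15, 5, 44, 6]


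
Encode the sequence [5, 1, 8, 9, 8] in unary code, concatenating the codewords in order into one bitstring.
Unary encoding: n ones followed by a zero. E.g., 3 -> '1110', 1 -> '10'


Encode each number as n ones followed by a terminating 0:
  5 -> 111110 (6 bits)
  1 -> 10 (2 bits)
  8 -> 111111110 (9 bits)
  9 -> 1111111110 (10 bits)
  8 -> 111111110 (9 bits)
Total length = 6 + 2 + 9 + 10 + 9 = 36 bits.

Unary([5, 1, 8, 9, 8]) = 111110101111111101111111110111111110 (36 bits)


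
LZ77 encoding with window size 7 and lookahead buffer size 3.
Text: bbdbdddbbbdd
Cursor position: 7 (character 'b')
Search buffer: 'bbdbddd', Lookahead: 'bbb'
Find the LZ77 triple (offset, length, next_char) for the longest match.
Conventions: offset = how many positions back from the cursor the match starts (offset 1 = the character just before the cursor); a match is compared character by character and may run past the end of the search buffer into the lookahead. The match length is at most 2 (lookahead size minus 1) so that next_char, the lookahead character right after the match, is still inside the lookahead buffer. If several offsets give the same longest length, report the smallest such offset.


Try each offset into the search buffer:
  offset=1 (pos 6, char 'd'): match length 0
  offset=2 (pos 5, char 'd'): match length 0
  offset=3 (pos 4, char 'd'): match length 0
  offset=4 (pos 3, char 'b'): match length 1
  offset=5 (pos 2, char 'd'): match length 0
  offset=6 (pos 1, char 'b'): match length 1
  offset=7 (pos 0, char 'b'): match length 2
Longest match has length 2 at offset 7.
next_char = character at position 7 + 2 = 9 -> 'b'

Best match: offset=7, length=2 (matching 'bb' starting at position 0)
LZ77 triple: (7, 2, 'b')


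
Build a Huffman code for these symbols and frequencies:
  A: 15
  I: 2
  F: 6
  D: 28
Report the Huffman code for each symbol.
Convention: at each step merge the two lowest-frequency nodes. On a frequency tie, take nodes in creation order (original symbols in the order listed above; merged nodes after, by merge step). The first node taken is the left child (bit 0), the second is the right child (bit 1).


Huffman tree construction:
Step 1: Merge I(2) + F(6) = 8
Step 2: Merge (I+F)(8) + A(15) = 23
Step 3: Merge ((I+F)+A)(23) + D(28) = 51
Read each symbol's code off the tree from the root (left child = 0, right child = 1).

Codes:
  A: 01 (length 2)
  I: 000 (length 3)
  F: 001 (length 3)
  D: 1 (length 1)
Average code length: 82/51 = 1.6078 bits/symbol


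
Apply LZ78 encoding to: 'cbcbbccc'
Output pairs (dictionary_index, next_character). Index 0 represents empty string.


LZ78 encoding steps:
Dictionary: {0: ''}
Step 1: w='' (idx 0), next='c' -> output (0, 'c'), add 'c' as idx 1
Step 2: w='' (idx 0), next='b' -> output (0, 'b'), add 'b' as idx 2
Step 3: w='c' (idx 1), next='b' -> output (1, 'b'), add 'cb' as idx 3
Step 4: w='b' (idx 2), next='c' -> output (2, 'c'), add 'bc' as idx 4
Step 5: w='c' (idx 1), next='c' -> output (1, 'c'), add 'cc' as idx 5


Encoded: [(0, 'c'), (0, 'b'), (1, 'b'), (2, 'c'), (1, 'c')]


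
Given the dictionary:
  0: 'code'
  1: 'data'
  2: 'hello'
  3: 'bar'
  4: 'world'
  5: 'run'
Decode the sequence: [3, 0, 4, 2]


Look up each index in the dictionary:
  3 -> 'bar'
  0 -> 'code'
  4 -> 'world'
  2 -> 'hello'

Decoded: "bar code world hello"


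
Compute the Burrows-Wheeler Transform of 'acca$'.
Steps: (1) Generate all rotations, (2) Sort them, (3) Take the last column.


Rotations (sorted):
  0: $acca -> last char: a
  1: a$acc -> last char: c
  2: acca$ -> last char: $
  3: ca$ac -> last char: c
  4: cca$a -> last char: a


BWT = ac$ca


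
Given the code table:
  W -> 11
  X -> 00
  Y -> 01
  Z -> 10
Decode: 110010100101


Decoding:
11 -> W
00 -> X
10 -> Z
10 -> Z
01 -> Y
01 -> Y


Result: WXZZYY


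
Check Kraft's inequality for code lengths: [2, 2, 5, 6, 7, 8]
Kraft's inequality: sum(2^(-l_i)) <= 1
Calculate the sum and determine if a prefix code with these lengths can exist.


Sum = 2^(-2) + 2^(-2) + 2^(-5) + 2^(-6) + 2^(-7) + 2^(-8)
    = 0.25 + 0.25 + 0.03125 + 0.015625 + 0.0078125 + 0.00390625
    = 143/256 = 0.55859375
Since 0.55859375 <= 1, Kraft's inequality IS satisfied.
A prefix code with these lengths CAN exist.

Kraft sum = 0.55859375. Satisfied.


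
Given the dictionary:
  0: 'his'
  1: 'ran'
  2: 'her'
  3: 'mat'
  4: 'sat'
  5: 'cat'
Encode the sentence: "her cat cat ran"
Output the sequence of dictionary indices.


Look up each word in the dictionary:
  'her' -> 2
  'cat' -> 5
  'cat' -> 5
  'ran' -> 1

Encoded: [2, 5, 5, 1]


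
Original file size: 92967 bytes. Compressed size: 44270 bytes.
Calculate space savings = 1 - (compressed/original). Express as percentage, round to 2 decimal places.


ratio = compressed/original = 44270/92967 = 0.47619
savings = 1 - ratio = 1 - 0.47619 = 0.52381
as a percentage: 0.52381 * 100 = 52.38%

Space savings = 1 - 44270/92967 = 52.38%


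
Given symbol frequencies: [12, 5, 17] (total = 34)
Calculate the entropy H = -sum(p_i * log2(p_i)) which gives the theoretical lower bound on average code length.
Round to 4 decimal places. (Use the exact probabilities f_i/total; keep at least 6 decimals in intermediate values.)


Per-symbol terms -p_i * log2(p_i) with p_i = f_i/34:
  p = 12/34 = 0.352941: log2(p) = -1.502500, -p*log2(p) = 0.530294
  p = 5/34 = 0.147059: log2(p) = -2.765535, -p*log2(p) = 0.406696
  p = 17/34 = 0.500000: log2(p) = -1.000000, -p*log2(p) = 0.500000
H = 0.530294 + 0.406696 + 0.500000 = 1.436990

H = 1.437 bits/symbol


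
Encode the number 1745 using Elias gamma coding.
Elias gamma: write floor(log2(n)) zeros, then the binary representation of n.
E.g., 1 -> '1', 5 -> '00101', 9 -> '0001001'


num_bits = floor(log2(1745)) + 1 = 11
leading_zeros = num_bits - 1 = 10
binary(1745) = 11011010001

Elias gamma(1745) = '0000000000' + '11011010001' = 000000000011011010001 (21 bits)


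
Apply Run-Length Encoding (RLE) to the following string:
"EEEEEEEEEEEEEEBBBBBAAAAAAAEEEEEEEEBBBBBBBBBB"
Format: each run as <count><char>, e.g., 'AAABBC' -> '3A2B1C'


Scanning runs left to right:
  i=0: run of 'E' x 14 -> '14E'
  i=14: run of 'B' x 5 -> '5B'
  i=19: run of 'A' x 7 -> '7A'
  i=26: run of 'E' x 8 -> '8E'
  i=34: run of 'B' x 10 -> '10B'

RLE = 14E5B7A8E10B


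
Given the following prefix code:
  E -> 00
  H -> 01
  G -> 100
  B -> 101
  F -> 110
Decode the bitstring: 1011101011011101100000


Decoding step by step:
Bits 101 -> B
Bits 110 -> F
Bits 101 -> B
Bits 101 -> B
Bits 110 -> F
Bits 110 -> F
Bits 00 -> E
Bits 00 -> E


Decoded message: BFBBFFEE


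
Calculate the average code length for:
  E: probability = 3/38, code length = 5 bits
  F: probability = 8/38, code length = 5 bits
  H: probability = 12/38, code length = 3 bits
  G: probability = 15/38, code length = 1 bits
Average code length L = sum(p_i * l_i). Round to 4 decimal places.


Weighted contributions p_i * l_i:
  E: (3/38) * 5 = 15/38
  F: (8/38) * 5 = 40/38
  H: (12/38) * 3 = 36/38
  G: (15/38) * 1 = 15/38
Sum = (15 + 40 + 36 + 15)/38 = 106/38

L = 106/38 = 2.7895 bits/symbol


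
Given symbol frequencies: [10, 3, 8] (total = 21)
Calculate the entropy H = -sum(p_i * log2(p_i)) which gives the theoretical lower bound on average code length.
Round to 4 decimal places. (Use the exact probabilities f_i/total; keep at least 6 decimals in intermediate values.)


Per-symbol terms -p_i * log2(p_i) with p_i = f_i/21:
  p = 10/21 = 0.476190: log2(p) = -1.070389, -p*log2(p) = 0.509709
  p = 3/21 = 0.142857: log2(p) = -2.807355, -p*log2(p) = 0.401051
  p = 8/21 = 0.380952: log2(p) = -1.392317, -p*log2(p) = 0.530407
H = 0.509709 + 0.401051 + 0.530407 = 1.441167

H = 1.4412 bits/symbol


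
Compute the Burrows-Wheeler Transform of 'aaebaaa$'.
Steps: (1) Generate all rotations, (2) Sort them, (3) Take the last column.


Rotations (sorted):
  0: $aaebaaa -> last char: a
  1: a$aaebaa -> last char: a
  2: aa$aaeba -> last char: a
  3: aaa$aaeb -> last char: b
  4: aaebaaa$ -> last char: $
  5: aebaaa$a -> last char: a
  6: baaa$aae -> last char: e
  7: ebaaa$aa -> last char: a


BWT = aaab$aea


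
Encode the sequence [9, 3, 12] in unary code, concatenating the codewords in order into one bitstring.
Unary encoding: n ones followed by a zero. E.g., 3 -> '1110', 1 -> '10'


Encode each number as n ones followed by a terminating 0:
  9 -> 1111111110 (10 bits)
  3 -> 1110 (4 bits)
  12 -> 1111111111110 (13 bits)
Total length = 10 + 4 + 13 = 27 bits.

Unary([9, 3, 12]) = 111111111011101111111111110 (27 bits)


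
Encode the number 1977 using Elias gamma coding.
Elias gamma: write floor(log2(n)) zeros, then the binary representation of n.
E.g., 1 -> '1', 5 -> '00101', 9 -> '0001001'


num_bits = floor(log2(1977)) + 1 = 11
leading_zeros = num_bits - 1 = 10
binary(1977) = 11110111001

Elias gamma(1977) = '0000000000' + '11110111001' = 000000000011110111001 (21 bits)


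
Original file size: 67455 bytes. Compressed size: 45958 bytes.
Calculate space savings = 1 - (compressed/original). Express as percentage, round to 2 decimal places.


ratio = compressed/original = 45958/67455 = 0.681313
savings = 1 - ratio = 1 - 0.681313 = 0.318687
as a percentage: 0.318687 * 100 = 31.87%

Space savings = 1 - 45958/67455 = 31.87%


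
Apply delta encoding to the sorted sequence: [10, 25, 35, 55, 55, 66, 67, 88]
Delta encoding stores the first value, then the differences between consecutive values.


First value: 10
Deltas:
  25 - 10 = 15
  35 - 25 = 10
  55 - 35 = 20
  55 - 55 = 0
  66 - 55 = 11
  67 - 66 = 1
  88 - 67 = 21


Delta encoded: [10, 15, 10, 20, 0, 11, 1, 21]


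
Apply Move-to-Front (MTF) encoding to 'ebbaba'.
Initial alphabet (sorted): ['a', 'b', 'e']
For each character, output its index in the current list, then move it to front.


MTF encoding:
'e': index 2 in ['a', 'b', 'e'] -> ['e', 'a', 'b']
'b': index 2 in ['e', 'a', 'b'] -> ['b', 'e', 'a']
'b': index 0 in ['b', 'e', 'a'] -> ['b', 'e', 'a']
'a': index 2 in ['b', 'e', 'a'] -> ['a', 'b', 'e']
'b': index 1 in ['a', 'b', 'e'] -> ['b', 'a', 'e']
'a': index 1 in ['b', 'a', 'e'] -> ['a', 'b', 'e']


Output: [2, 2, 0, 2, 1, 1]


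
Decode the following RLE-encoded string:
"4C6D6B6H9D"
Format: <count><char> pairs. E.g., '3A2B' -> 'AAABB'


Expanding each <count><char> pair:
  4C -> 'CCCC'
  6D -> 'DDDDDD'
  6B -> 'BBBBBB'
  6H -> 'HHHHHH'
  9D -> 'DDDDDDDDD'

Decoded = CCCCDDDDDDBBBBBBHHHHHHDDDDDDDDD


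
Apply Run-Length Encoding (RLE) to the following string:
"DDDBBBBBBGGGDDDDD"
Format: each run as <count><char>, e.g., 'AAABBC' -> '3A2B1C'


Scanning runs left to right:
  i=0: run of 'D' x 3 -> '3D'
  i=3: run of 'B' x 6 -> '6B'
  i=9: run of 'G' x 3 -> '3G'
  i=12: run of 'D' x 5 -> '5D'

RLE = 3D6B3G5D


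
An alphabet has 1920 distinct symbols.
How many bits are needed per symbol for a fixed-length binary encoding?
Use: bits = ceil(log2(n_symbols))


log2(1920) = 10.9069
Bracket: 2^10 = 1024 < 1920 <= 2^11 = 2048
So ceil(log2(1920)) = 11

bits = ceil(log2(1920)) = ceil(10.9069) = 11 bits


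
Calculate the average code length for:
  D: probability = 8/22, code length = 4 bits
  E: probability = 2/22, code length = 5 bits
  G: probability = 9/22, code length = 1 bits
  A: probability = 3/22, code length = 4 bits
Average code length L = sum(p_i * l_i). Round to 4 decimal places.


Weighted contributions p_i * l_i:
  D: (8/22) * 4 = 32/22
  E: (2/22) * 5 = 10/22
  G: (9/22) * 1 = 9/22
  A: (3/22) * 4 = 12/22
Sum = (32 + 10 + 9 + 12)/22 = 63/22

L = 63/22 = 2.8636 bits/symbol


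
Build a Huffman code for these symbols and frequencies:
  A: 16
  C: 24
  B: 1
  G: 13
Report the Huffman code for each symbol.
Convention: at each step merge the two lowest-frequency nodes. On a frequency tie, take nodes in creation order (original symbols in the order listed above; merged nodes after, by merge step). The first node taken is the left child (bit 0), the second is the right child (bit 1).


Huffman tree construction:
Step 1: Merge B(1) + G(13) = 14
Step 2: Merge (B+G)(14) + A(16) = 30
Step 3: Merge C(24) + ((B+G)+A)(30) = 54
Read each symbol's code off the tree from the root (left child = 0, right child = 1).

Codes:
  A: 11 (length 2)
  C: 0 (length 1)
  B: 100 (length 3)
  G: 101 (length 3)
Average code length: 98/54 = 1.8148 bits/symbol


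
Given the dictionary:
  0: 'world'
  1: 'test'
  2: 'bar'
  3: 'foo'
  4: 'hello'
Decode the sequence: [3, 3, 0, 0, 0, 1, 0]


Look up each index in the dictionary:
  3 -> 'foo'
  3 -> 'foo'
  0 -> 'world'
  0 -> 'world'
  0 -> 'world'
  1 -> 'test'
  0 -> 'world'

Decoded: "foo foo world world world test world"


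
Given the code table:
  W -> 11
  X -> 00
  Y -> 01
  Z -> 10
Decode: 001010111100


Decoding:
00 -> X
10 -> Z
10 -> Z
11 -> W
11 -> W
00 -> X


Result: XZZWWX


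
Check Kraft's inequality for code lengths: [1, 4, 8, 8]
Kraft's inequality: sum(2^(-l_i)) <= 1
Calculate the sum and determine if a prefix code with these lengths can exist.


Sum = 2^(-1) + 2^(-4) + 2^(-8) + 2^(-8)
    = 0.5 + 0.0625 + 0.00390625 + 0.00390625
    = 146/256 = 0.5703125
Since 0.5703125 <= 1, Kraft's inequality IS satisfied.
A prefix code with these lengths CAN exist.

Kraft sum = 0.5703125. Satisfied.


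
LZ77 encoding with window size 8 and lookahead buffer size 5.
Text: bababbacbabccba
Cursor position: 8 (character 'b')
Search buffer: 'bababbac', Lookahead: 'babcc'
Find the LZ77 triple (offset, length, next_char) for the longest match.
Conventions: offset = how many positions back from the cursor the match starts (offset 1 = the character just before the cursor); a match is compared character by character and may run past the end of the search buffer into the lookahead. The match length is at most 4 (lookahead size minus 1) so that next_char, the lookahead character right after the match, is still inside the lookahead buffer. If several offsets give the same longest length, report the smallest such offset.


Try each offset into the search buffer:
  offset=1 (pos 7, char 'c'): match length 0
  offset=2 (pos 6, char 'a'): match length 0
  offset=3 (pos 5, char 'b'): match length 2
  offset=4 (pos 4, char 'b'): match length 1
  offset=5 (pos 3, char 'a'): match length 0
  offset=6 (pos 2, char 'b'): match length 3
  offset=7 (pos 1, char 'a'): match length 0
  offset=8 (pos 0, char 'b'): match length 3
Longest match has length 3, found at offsets 6, 8; take the smallest, offset 6.
next_char = character at position 8 + 3 = 11 -> 'c'

Best match: offset=6, length=3 (matching 'bab' starting at position 2)
LZ77 triple: (6, 3, 'c')


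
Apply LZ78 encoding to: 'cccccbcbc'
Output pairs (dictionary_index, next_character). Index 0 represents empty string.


LZ78 encoding steps:
Dictionary: {0: ''}
Step 1: w='' (idx 0), next='c' -> output (0, 'c'), add 'c' as idx 1
Step 2: w='c' (idx 1), next='c' -> output (1, 'c'), add 'cc' as idx 2
Step 3: w='cc' (idx 2), next='b' -> output (2, 'b'), add 'ccb' as idx 3
Step 4: w='c' (idx 1), next='b' -> output (1, 'b'), add 'cb' as idx 4
Step 5: w='c' (idx 1), end of input -> output (1, '')


Encoded: [(0, 'c'), (1, 'c'), (2, 'b'), (1, 'b'), (1, '')]


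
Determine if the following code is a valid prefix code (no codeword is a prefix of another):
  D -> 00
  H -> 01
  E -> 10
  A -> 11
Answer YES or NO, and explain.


Checking each pair (does one codeword prefix another?):
  D='00' vs H='01': no prefix
  D='00' vs E='10': no prefix
  D='00' vs A='11': no prefix
  H='01' vs D='00': no prefix
  H='01' vs E='10': no prefix
  H='01' vs A='11': no prefix
  E='10' vs D='00': no prefix
  E='10' vs H='01': no prefix
  E='10' vs A='11': no prefix
  A='11' vs D='00': no prefix
  A='11' vs H='01': no prefix
  A='11' vs E='10': no prefix
No violation found over all pairs.

YES -- this is a valid prefix code. No codeword is a prefix of any other codeword.


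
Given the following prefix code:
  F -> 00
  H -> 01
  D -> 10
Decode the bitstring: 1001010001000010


Decoding step by step:
Bits 10 -> D
Bits 01 -> H
Bits 01 -> H
Bits 00 -> F
Bits 01 -> H
Bits 00 -> F
Bits 00 -> F
Bits 10 -> D


Decoded message: DHHFHFFD


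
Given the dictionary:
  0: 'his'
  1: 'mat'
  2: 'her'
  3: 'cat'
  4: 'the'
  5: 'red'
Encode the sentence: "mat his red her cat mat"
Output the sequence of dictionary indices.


Look up each word in the dictionary:
  'mat' -> 1
  'his' -> 0
  'red' -> 5
  'her' -> 2
  'cat' -> 3
  'mat' -> 1

Encoded: [1, 0, 5, 2, 3, 1]


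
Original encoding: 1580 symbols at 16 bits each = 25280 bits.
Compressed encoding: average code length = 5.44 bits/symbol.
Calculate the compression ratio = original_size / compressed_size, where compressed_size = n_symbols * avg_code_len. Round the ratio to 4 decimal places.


original_size = n_symbols * orig_bits = 1580 * 16 = 25280 bits
compressed_size = n_symbols * avg_code_len = 1580 * 5.44 = 8595.2 bits
ratio = original_size / compressed_size = 25280 / 8595.2 = 2.9412

Compression ratio = 2.9412


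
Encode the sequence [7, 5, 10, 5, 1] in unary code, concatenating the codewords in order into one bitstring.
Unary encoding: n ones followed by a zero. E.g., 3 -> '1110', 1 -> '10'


Encode each number as n ones followed by a terminating 0:
  7 -> 11111110 (8 bits)
  5 -> 111110 (6 bits)
  10 -> 11111111110 (11 bits)
  5 -> 111110 (6 bits)
  1 -> 10 (2 bits)
Total length = 8 + 6 + 11 + 6 + 2 = 33 bits.

Unary([7, 5, 10, 5, 1]) = 111111101111101111111111011111010 (33 bits)


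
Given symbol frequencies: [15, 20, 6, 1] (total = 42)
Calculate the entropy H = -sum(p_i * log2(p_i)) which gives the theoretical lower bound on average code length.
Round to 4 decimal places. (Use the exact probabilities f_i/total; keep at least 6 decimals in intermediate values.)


Per-symbol terms -p_i * log2(p_i) with p_i = f_i/42:
  p = 15/42 = 0.357143: log2(p) = -1.485427, -p*log2(p) = 0.530510
  p = 20/42 = 0.476190: log2(p) = -1.070389, -p*log2(p) = 0.509709
  p = 6/42 = 0.142857: log2(p) = -2.807355, -p*log2(p) = 0.401051
  p = 1/42 = 0.023810: log2(p) = -5.392317, -p*log2(p) = 0.128389
H = 0.530510 + 0.509709 + 0.401051 + 0.128389 = 1.569659

H = 1.5697 bits/symbol


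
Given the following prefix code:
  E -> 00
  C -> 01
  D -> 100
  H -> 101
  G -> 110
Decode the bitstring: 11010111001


Decoding step by step:
Bits 110 -> G
Bits 101 -> H
Bits 110 -> G
Bits 01 -> C


Decoded message: GHGC


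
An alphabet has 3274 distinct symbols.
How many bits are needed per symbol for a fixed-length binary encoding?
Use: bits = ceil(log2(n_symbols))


log2(3274) = 11.6768
Bracket: 2^11 = 2048 < 3274 <= 2^12 = 4096
So ceil(log2(3274)) = 12

bits = ceil(log2(3274)) = ceil(11.6768) = 12 bits


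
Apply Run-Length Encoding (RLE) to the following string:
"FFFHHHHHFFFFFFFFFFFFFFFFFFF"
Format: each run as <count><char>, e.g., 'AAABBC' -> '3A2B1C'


Scanning runs left to right:
  i=0: run of 'F' x 3 -> '3F'
  i=3: run of 'H' x 5 -> '5H'
  i=8: run of 'F' x 19 -> '19F'

RLE = 3F5H19F


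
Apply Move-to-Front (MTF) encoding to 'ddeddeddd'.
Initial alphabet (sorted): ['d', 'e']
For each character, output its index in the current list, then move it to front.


MTF encoding:
'd': index 0 in ['d', 'e'] -> ['d', 'e']
'd': index 0 in ['d', 'e'] -> ['d', 'e']
'e': index 1 in ['d', 'e'] -> ['e', 'd']
'd': index 1 in ['e', 'd'] -> ['d', 'e']
'd': index 0 in ['d', 'e'] -> ['d', 'e']
'e': index 1 in ['d', 'e'] -> ['e', 'd']
'd': index 1 in ['e', 'd'] -> ['d', 'e']
'd': index 0 in ['d', 'e'] -> ['d', 'e']
'd': index 0 in ['d', 'e'] -> ['d', 'e']


Output: [0, 0, 1, 1, 0, 1, 1, 0, 0]


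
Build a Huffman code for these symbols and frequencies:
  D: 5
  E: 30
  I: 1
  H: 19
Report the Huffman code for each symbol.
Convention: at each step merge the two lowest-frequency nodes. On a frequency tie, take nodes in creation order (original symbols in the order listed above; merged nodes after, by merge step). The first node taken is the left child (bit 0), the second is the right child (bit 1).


Huffman tree construction:
Step 1: Merge I(1) + D(5) = 6
Step 2: Merge (I+D)(6) + H(19) = 25
Step 3: Merge ((I+D)+H)(25) + E(30) = 55
Read each symbol's code off the tree from the root (left child = 0, right child = 1).

Codes:
  D: 001 (length 3)
  E: 1 (length 1)
  I: 000 (length 3)
  H: 01 (length 2)
Average code length: 86/55 = 1.5636 bits/symbol


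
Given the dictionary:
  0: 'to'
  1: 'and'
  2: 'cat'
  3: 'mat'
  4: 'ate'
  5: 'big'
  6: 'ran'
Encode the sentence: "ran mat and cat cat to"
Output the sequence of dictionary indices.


Look up each word in the dictionary:
  'ran' -> 6
  'mat' -> 3
  'and' -> 1
  'cat' -> 2
  'cat' -> 2
  'to' -> 0

Encoded: [6, 3, 1, 2, 2, 0]


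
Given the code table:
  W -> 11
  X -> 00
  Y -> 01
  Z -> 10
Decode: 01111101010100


Decoding:
01 -> Y
11 -> W
11 -> W
01 -> Y
01 -> Y
01 -> Y
00 -> X


Result: YWWYYYX


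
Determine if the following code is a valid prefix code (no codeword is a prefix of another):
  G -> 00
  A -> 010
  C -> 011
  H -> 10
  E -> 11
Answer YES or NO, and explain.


Checking each pair (does one codeword prefix another?):
  G='00' vs A='010': no prefix
  G='00' vs C='011': no prefix
  G='00' vs H='10': no prefix
  G='00' vs E='11': no prefix
  A='010' vs G='00': no prefix
  A='010' vs C='011': no prefix
  A='010' vs H='10': no prefix
  A='010' vs E='11': no prefix
  C='011' vs G='00': no prefix
  C='011' vs A='010': no prefix
  C='011' vs H='10': no prefix
  C='011' vs E='11': no prefix
  H='10' vs G='00': no prefix
  H='10' vs A='010': no prefix
  H='10' vs C='011': no prefix
  H='10' vs E='11': no prefix
  E='11' vs G='00': no prefix
  E='11' vs A='010': no prefix
  E='11' vs C='011': no prefix
  E='11' vs H='10': no prefix
No violation found over all pairs.

YES -- this is a valid prefix code. No codeword is a prefix of any other codeword.


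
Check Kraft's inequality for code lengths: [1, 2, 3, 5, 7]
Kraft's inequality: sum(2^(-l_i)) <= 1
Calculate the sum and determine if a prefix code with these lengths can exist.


Sum = 2^(-1) + 2^(-2) + 2^(-3) + 2^(-5) + 2^(-7)
    = 0.5 + 0.25 + 0.125 + 0.03125 + 0.0078125
    = 117/128 = 0.9140625
Since 0.9140625 <= 1, Kraft's inequality IS satisfied.
A prefix code with these lengths CAN exist.

Kraft sum = 0.9140625. Satisfied.


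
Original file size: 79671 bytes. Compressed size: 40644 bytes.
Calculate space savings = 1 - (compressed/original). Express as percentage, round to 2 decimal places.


ratio = compressed/original = 40644/79671 = 0.510148
savings = 1 - ratio = 1 - 0.510148 = 0.489852
as a percentage: 0.489852 * 100 = 48.99%

Space savings = 1 - 40644/79671 = 48.99%


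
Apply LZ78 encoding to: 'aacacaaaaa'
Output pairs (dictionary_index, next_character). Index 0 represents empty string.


LZ78 encoding steps:
Dictionary: {0: ''}
Step 1: w='' (idx 0), next='a' -> output (0, 'a'), add 'a' as idx 1
Step 2: w='a' (idx 1), next='c' -> output (1, 'c'), add 'ac' as idx 2
Step 3: w='ac' (idx 2), next='a' -> output (2, 'a'), add 'aca' as idx 3
Step 4: w='a' (idx 1), next='a' -> output (1, 'a'), add 'aa' as idx 4
Step 5: w='aa' (idx 4), end of input -> output (4, '')


Encoded: [(0, 'a'), (1, 'c'), (2, 'a'), (1, 'a'), (4, '')]


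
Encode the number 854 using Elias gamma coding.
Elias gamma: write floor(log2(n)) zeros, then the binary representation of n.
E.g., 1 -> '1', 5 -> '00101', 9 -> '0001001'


num_bits = floor(log2(854)) + 1 = 10
leading_zeros = num_bits - 1 = 9
binary(854) = 1101010110

Elias gamma(854) = '000000000' + '1101010110' = 0000000001101010110 (19 bits)


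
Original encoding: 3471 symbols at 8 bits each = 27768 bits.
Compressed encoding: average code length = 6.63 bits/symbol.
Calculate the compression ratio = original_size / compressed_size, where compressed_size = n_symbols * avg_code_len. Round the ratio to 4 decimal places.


original_size = n_symbols * orig_bits = 3471 * 8 = 27768 bits
compressed_size = n_symbols * avg_code_len = 3471 * 6.63 = 23012.73 bits
ratio = original_size / compressed_size = 27768 / 23012.73 = 1.2066

Compression ratio = 1.2066


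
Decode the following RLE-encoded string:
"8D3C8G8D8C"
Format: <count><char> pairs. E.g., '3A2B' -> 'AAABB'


Expanding each <count><char> pair:
  8D -> 'DDDDDDDD'
  3C -> 'CCC'
  8G -> 'GGGGGGGG'
  8D -> 'DDDDDDDD'
  8C -> 'CCCCCCCC'

Decoded = DDDDDDDDCCCGGGGGGGGDDDDDDDDCCCCCCCC


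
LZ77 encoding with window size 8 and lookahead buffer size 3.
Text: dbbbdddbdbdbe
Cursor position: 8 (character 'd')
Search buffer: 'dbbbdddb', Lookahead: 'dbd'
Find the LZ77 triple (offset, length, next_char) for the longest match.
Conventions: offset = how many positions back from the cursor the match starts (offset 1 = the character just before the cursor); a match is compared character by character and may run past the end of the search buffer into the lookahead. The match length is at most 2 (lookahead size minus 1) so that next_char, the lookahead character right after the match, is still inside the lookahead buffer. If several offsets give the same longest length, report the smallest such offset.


Try each offset into the search buffer:
  offset=1 (pos 7, char 'b'): match length 0
  offset=2 (pos 6, char 'd'): match length 2
  offset=3 (pos 5, char 'd'): match length 1
  offset=4 (pos 4, char 'd'): match length 1
  offset=5 (pos 3, char 'b'): match length 0
  offset=6 (pos 2, char 'b'): match length 0
  offset=7 (pos 1, char 'b'): match length 0
  offset=8 (pos 0, char 'd'): match length 2
Longest match has length 2, found at offsets 2, 8; take the smallest, offset 2.
next_char = character at position 8 + 2 = 10 -> 'd'

Best match: offset=2, length=2 (matching 'db' starting at position 6)
LZ77 triple: (2, 2, 'd')


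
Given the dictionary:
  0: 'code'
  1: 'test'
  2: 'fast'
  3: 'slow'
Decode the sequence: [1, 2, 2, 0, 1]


Look up each index in the dictionary:
  1 -> 'test'
  2 -> 'fast'
  2 -> 'fast'
  0 -> 'code'
  1 -> 'test'

Decoded: "test fast fast code test"


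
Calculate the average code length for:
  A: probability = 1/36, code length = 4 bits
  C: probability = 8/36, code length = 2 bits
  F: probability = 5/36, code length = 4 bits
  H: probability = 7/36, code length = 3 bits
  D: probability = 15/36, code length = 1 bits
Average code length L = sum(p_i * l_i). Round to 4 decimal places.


Weighted contributions p_i * l_i:
  A: (1/36) * 4 = 4/36
  C: (8/36) * 2 = 16/36
  F: (5/36) * 4 = 20/36
  H: (7/36) * 3 = 21/36
  D: (15/36) * 1 = 15/36
Sum = (4 + 16 + 20 + 21 + 15)/36 = 76/36

L = 76/36 = 2.1111 bits/symbol


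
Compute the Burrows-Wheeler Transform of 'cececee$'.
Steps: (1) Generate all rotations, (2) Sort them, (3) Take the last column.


Rotations (sorted):
  0: $cececee -> last char: e
  1: cececee$ -> last char: $
  2: cecee$ce -> last char: e
  3: cee$cece -> last char: e
  4: e$cecece -> last char: e
  5: ececee$c -> last char: c
  6: ecee$cec -> last char: c
  7: ee$cecec -> last char: c


BWT = e$eeeccc


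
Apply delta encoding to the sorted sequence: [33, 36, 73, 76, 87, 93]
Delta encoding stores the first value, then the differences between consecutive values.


First value: 33
Deltas:
  36 - 33 = 3
  73 - 36 = 37
  76 - 73 = 3
  87 - 76 = 11
  93 - 87 = 6


Delta encoded: [33, 3, 37, 3, 11, 6]


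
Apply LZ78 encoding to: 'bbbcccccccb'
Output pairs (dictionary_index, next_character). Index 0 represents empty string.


LZ78 encoding steps:
Dictionary: {0: ''}
Step 1: w='' (idx 0), next='b' -> output (0, 'b'), add 'b' as idx 1
Step 2: w='b' (idx 1), next='b' -> output (1, 'b'), add 'bb' as idx 2
Step 3: w='' (idx 0), next='c' -> output (0, 'c'), add 'c' as idx 3
Step 4: w='c' (idx 3), next='c' -> output (3, 'c'), add 'cc' as idx 4
Step 5: w='cc' (idx 4), next='c' -> output (4, 'c'), add 'ccc' as idx 5
Step 6: w='c' (idx 3), next='b' -> output (3, 'b'), add 'cb' as idx 6


Encoded: [(0, 'b'), (1, 'b'), (0, 'c'), (3, 'c'), (4, 'c'), (3, 'b')]


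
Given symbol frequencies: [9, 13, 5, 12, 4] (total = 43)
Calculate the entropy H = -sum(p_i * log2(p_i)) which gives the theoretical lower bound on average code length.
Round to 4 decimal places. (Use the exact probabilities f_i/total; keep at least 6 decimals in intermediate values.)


Per-symbol terms -p_i * log2(p_i) with p_i = f_i/43:
  p = 9/43 = 0.209302: log2(p) = -2.256340, -p*log2(p) = 0.472257
  p = 13/43 = 0.302326: log2(p) = -1.725825, -p*log2(p) = 0.521761
  p = 5/43 = 0.116279: log2(p) = -3.104337, -p*log2(p) = 0.360969
  p = 12/43 = 0.279070: log2(p) = -1.841302, -p*log2(p) = 0.513852
  p = 4/43 = 0.093023: log2(p) = -3.426265, -p*log2(p) = 0.318722
H = 0.472257 + 0.521761 + 0.360969 + 0.513852 + 0.318722 = 2.187561

H = 2.1876 bits/symbol


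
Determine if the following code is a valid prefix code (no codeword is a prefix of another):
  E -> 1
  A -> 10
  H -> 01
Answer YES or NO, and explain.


Checking each pair (does one codeword prefix another?):
  E='1' vs A='10': prefix -- VIOLATION

NO -- this is NOT a valid prefix code. E (1) is a prefix of A (10).


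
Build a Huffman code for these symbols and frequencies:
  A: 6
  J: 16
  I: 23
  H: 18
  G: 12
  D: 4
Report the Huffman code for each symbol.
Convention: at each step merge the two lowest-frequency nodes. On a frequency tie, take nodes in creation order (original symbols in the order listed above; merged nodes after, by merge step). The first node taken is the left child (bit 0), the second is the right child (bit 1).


Huffman tree construction:
Step 1: Merge D(4) + A(6) = 10
Step 2: Merge (D+A)(10) + G(12) = 22
Step 3: Merge J(16) + H(18) = 34
Step 4: Merge ((D+A)+G)(22) + I(23) = 45
Step 5: Merge (J+H)(34) + (((D+A)+G)+I)(45) = 79
Read each symbol's code off the tree from the root (left child = 0, right child = 1).

Codes:
  A: 1001 (length 4)
  J: 00 (length 2)
  I: 11 (length 2)
  H: 01 (length 2)
  G: 101 (length 3)
  D: 1000 (length 4)
Average code length: 190/79 = 2.4051 bits/symbol


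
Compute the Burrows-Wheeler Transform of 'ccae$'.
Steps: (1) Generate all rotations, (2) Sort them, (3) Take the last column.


Rotations (sorted):
  0: $ccae -> last char: e
  1: ae$cc -> last char: c
  2: cae$c -> last char: c
  3: ccae$ -> last char: $
  4: e$cca -> last char: a


BWT = ecc$a


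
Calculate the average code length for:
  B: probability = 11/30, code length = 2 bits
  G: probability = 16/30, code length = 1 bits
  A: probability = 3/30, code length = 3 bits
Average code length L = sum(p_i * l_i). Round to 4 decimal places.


Weighted contributions p_i * l_i:
  B: (11/30) * 2 = 22/30
  G: (16/30) * 1 = 16/30
  A: (3/30) * 3 = 9/30
Sum = (22 + 16 + 9)/30 = 47/30

L = 47/30 = 1.5667 bits/symbol


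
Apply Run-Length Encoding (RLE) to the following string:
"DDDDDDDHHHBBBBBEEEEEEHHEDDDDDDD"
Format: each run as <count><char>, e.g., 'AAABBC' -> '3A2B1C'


Scanning runs left to right:
  i=0: run of 'D' x 7 -> '7D'
  i=7: run of 'H' x 3 -> '3H'
  i=10: run of 'B' x 5 -> '5B'
  i=15: run of 'E' x 6 -> '6E'
  i=21: run of 'H' x 2 -> '2H'
  i=23: run of 'E' x 1 -> '1E'
  i=24: run of 'D' x 7 -> '7D'

RLE = 7D3H5B6E2H1E7D


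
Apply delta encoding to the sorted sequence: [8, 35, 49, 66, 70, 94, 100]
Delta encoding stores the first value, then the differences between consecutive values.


First value: 8
Deltas:
  35 - 8 = 27
  49 - 35 = 14
  66 - 49 = 17
  70 - 66 = 4
  94 - 70 = 24
  100 - 94 = 6


Delta encoded: [8, 27, 14, 17, 4, 24, 6]


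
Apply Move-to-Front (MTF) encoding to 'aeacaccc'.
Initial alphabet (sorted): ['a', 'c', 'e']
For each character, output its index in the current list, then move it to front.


MTF encoding:
'a': index 0 in ['a', 'c', 'e'] -> ['a', 'c', 'e']
'e': index 2 in ['a', 'c', 'e'] -> ['e', 'a', 'c']
'a': index 1 in ['e', 'a', 'c'] -> ['a', 'e', 'c']
'c': index 2 in ['a', 'e', 'c'] -> ['c', 'a', 'e']
'a': index 1 in ['c', 'a', 'e'] -> ['a', 'c', 'e']
'c': index 1 in ['a', 'c', 'e'] -> ['c', 'a', 'e']
'c': index 0 in ['c', 'a', 'e'] -> ['c', 'a', 'e']
'c': index 0 in ['c', 'a', 'e'] -> ['c', 'a', 'e']


Output: [0, 2, 1, 2, 1, 1, 0, 0]


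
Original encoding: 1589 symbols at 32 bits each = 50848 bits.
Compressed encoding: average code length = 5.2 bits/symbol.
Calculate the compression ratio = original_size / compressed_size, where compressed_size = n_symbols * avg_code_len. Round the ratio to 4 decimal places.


original_size = n_symbols * orig_bits = 1589 * 32 = 50848 bits
compressed_size = n_symbols * avg_code_len = 1589 * 5.2 = 8262.8 bits
ratio = original_size / compressed_size = 50848 / 8262.8 = 6.1538

Compression ratio = 6.1538


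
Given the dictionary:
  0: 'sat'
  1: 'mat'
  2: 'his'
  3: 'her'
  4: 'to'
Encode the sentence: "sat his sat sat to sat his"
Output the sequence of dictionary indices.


Look up each word in the dictionary:
  'sat' -> 0
  'his' -> 2
  'sat' -> 0
  'sat' -> 0
  'to' -> 4
  'sat' -> 0
  'his' -> 2

Encoded: [0, 2, 0, 0, 4, 0, 2]


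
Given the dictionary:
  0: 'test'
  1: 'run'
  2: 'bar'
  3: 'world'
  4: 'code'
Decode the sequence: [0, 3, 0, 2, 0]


Look up each index in the dictionary:
  0 -> 'test'
  3 -> 'world'
  0 -> 'test'
  2 -> 'bar'
  0 -> 'test'

Decoded: "test world test bar test"


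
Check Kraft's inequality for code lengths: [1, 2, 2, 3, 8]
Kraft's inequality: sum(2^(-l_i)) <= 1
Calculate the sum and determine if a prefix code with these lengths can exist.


Sum = 2^(-1) + 2^(-2) + 2^(-2) + 2^(-3) + 2^(-8)
    = 0.5 + 0.25 + 0.25 + 0.125 + 0.00390625
    = 289/256 = 1.12890625
Since 1.12890625 > 1, Kraft's inequality is NOT satisfied.
A prefix code with these lengths CANNOT exist.

Kraft sum = 1.12890625. Not satisfied.


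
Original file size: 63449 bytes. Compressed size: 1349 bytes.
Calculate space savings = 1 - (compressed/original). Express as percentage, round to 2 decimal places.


ratio = compressed/original = 1349/63449 = 0.021261
savings = 1 - ratio = 1 - 0.021261 = 0.978739
as a percentage: 0.978739 * 100 = 97.87%

Space savings = 1 - 1349/63449 = 97.87%


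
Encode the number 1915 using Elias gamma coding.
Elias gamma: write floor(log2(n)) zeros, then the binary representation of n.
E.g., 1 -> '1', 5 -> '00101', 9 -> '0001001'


num_bits = floor(log2(1915)) + 1 = 11
leading_zeros = num_bits - 1 = 10
binary(1915) = 11101111011

Elias gamma(1915) = '0000000000' + '11101111011' = 000000000011101111011 (21 bits)


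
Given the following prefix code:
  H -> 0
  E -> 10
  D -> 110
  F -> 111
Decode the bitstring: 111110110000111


Decoding step by step:
Bits 111 -> F
Bits 110 -> D
Bits 110 -> D
Bits 0 -> H
Bits 0 -> H
Bits 0 -> H
Bits 111 -> F


Decoded message: FDDHHHF


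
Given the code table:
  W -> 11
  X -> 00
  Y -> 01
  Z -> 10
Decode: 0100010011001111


Decoding:
01 -> Y
00 -> X
01 -> Y
00 -> X
11 -> W
00 -> X
11 -> W
11 -> W


Result: YXYXWXWW


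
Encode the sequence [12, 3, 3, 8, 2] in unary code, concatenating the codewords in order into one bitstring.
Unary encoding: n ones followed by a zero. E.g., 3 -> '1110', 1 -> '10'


Encode each number as n ones followed by a terminating 0:
  12 -> 1111111111110 (13 bits)
  3 -> 1110 (4 bits)
  3 -> 1110 (4 bits)
  8 -> 111111110 (9 bits)
  2 -> 110 (3 bits)
Total length = 13 + 4 + 4 + 9 + 3 = 33 bits.

Unary([12, 3, 3, 8, 2]) = 111111111111011101110111111110110 (33 bits)


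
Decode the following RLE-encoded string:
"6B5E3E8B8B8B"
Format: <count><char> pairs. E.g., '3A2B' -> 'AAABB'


Expanding each <count><char> pair:
  6B -> 'BBBBBB'
  5E -> 'EEEEE'
  3E -> 'EEE'
  8B -> 'BBBBBBBB'
  8B -> 'BBBBBBBB'
  8B -> 'BBBBBBBB'

Decoded = BBBBBBEEEEEEEEBBBBBBBBBBBBBBBBBBBBBBBB


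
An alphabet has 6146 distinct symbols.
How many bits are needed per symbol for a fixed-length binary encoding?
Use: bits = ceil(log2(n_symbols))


log2(6146) = 12.5854
Bracket: 2^12 = 4096 < 6146 <= 2^13 = 8192
So ceil(log2(6146)) = 13

bits = ceil(log2(6146)) = ceil(12.5854) = 13 bits


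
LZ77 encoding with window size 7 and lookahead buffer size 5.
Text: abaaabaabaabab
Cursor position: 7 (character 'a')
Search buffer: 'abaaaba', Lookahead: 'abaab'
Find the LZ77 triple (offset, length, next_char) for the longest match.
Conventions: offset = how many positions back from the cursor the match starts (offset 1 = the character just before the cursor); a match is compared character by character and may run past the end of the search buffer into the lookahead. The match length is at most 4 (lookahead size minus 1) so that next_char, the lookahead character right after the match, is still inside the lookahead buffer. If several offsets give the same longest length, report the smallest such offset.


Try each offset into the search buffer:
  offset=1 (pos 6, char 'a'): match length 1
  offset=2 (pos 5, char 'b'): match length 0
  offset=3 (pos 4, char 'a'): match length 4
  offset=4 (pos 3, char 'a'): match length 1
  offset=5 (pos 2, char 'a'): match length 1
  offset=6 (pos 1, char 'b'): match length 0
  offset=7 (pos 0, char 'a'): match length 4
Longest match has length 4, found at offsets 3, 7; take the smallest, offset 3.
next_char = character at position 7 + 4 = 11 -> 'b'

Best match: offset=3, length=4 (matching 'abaa' starting at position 4)
LZ77 triple: (3, 4, 'b')
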